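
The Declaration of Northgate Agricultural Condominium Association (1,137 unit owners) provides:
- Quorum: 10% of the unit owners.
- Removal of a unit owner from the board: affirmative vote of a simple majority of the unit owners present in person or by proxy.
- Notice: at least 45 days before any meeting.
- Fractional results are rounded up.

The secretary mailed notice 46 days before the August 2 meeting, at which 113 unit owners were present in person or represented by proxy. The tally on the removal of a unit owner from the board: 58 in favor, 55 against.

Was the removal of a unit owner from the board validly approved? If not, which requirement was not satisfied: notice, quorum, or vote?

Notice: 46 days given; 45 required. Satisfied.
Quorum: 10% of 1,137 = 113.70, rounded up to 114; 113 present. Not satisfied.
Vote: requires a majority of those present (113); a majority of 113 is 57, so 57 needed; 58 in favor. Satisfied.

Invalid — quorum requirement not satisfied.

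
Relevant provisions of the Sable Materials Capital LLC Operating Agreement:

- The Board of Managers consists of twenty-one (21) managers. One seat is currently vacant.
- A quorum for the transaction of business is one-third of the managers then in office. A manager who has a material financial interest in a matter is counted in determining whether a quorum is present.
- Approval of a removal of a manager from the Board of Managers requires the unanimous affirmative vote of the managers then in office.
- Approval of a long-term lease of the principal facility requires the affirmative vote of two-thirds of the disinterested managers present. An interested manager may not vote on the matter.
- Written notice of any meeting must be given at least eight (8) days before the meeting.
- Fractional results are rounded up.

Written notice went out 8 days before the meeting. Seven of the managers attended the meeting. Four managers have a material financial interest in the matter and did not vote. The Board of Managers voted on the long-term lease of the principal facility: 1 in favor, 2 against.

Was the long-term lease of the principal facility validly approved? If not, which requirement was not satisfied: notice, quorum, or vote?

Notice: 8 days given; 8 required (8 ≥ 8). Satisfied.
Quorum: 7 present (interested managers count toward quorum); quorum is 7. Satisfied.
Vote: the long-term lease of the principal facility requires two-thirds of the disinterested managers present (7 − 4 = 3). 2/3 of 3 = 2, so 2 affirmative votes are needed; 1 voted in favor. Not satisfied.

Invalid — vote requirement not satisfied.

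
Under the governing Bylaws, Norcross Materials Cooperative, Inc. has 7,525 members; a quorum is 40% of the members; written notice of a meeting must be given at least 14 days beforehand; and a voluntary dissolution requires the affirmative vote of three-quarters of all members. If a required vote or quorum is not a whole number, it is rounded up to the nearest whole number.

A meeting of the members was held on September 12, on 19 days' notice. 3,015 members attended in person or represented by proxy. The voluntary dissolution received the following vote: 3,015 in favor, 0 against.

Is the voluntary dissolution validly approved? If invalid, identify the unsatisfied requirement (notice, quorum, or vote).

Invalid — vote requirement not satisfied.

Notice: 19 days given; 14 required. Satisfied.
Quorum: 40% of 7,525 = 3,010; 3,015 present. Satisfied.
Vote: requires three-fourths of all members (7,525); 3/4 of 7525 = 5643.75, rounded up to 5644, so 5,644 needed; 3,015 in favor. Not satisfied.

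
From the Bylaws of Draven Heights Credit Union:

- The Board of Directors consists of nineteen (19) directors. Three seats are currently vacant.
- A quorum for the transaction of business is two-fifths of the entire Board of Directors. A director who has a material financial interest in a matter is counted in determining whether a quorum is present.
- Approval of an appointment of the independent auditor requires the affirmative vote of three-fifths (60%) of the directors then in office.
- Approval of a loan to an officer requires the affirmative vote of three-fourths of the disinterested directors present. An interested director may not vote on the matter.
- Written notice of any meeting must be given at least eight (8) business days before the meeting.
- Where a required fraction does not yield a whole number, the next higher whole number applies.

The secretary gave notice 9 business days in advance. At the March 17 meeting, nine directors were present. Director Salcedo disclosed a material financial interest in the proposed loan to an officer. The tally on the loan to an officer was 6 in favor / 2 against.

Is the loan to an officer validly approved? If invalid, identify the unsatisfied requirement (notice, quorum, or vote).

Notice: 9 business days given; 8 required (9 ≥ 8). Satisfied.
Quorum: 9 present (interested directors count toward quorum); quorum is 8. Satisfied.
Vote: the loan to an officer requires three-fourths of the disinterested directors present (9 − 1 = 8). 3/4 of 8 = 6, so 6 affirmative votes are needed; 6 voted in favor. Satisfied.

Valid — all requirements satisfied.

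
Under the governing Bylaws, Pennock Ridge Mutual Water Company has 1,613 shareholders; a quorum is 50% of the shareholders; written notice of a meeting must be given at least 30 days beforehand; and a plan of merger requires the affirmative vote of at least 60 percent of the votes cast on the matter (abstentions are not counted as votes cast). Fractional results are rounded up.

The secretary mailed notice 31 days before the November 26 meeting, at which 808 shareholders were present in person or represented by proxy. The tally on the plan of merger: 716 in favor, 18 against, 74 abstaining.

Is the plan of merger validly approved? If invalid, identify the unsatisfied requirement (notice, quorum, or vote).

Notice: 31 days given; 30 required. Satisfied.
Quorum: 50% of 1,613 = 806.50, rounded up to 807; 808 present. Satisfied.
Vote: requires three-fifths of the votes cast (808 − 74 abstaining = 734); 3/5 of 734 = 440.40, rounded up to 441, so 441 needed; 716 in favor. Satisfied.

Valid — all requirements satisfied.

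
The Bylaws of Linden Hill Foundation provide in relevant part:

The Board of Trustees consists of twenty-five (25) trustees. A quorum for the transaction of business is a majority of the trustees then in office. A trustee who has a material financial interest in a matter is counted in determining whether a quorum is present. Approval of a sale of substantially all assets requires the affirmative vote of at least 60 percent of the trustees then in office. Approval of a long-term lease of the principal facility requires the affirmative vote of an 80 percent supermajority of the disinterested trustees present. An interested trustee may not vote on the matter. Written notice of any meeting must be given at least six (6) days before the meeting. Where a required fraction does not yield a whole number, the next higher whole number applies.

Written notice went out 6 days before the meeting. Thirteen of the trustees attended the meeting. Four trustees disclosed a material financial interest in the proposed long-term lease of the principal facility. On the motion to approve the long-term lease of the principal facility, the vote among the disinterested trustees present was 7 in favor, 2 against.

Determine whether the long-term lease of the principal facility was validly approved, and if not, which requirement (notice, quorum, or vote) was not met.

Notice: 6 days given; 6 required (6 ≥ 6). Satisfied.
Quorum: 13 present (interested trustees count toward quorum); quorum is 13. Satisfied.
Vote: the long-term lease of the principal facility requires four-fifths of the disinterested trustees present (13 − 4 = 9). 4/5 of 9 = 7.20, rounded up to 8, so 8 affirmative votes are needed; 7 voted in favor. Not satisfied.

Invalid — vote requirement not satisfied.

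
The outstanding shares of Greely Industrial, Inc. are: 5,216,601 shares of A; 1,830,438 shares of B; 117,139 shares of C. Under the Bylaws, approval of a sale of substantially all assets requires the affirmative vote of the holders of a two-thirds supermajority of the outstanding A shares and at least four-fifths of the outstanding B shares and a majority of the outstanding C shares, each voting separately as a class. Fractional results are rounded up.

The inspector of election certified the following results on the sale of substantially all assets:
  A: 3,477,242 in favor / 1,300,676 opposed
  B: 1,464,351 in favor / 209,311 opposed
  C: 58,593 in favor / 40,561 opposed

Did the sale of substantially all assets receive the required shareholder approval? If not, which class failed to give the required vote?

Not approved — the A shares did not give the required vote.

A: 2/3 of 5216601 = 3477734; 3,477,734 required, 3,477,242 in favor — not approved.
B: 4/5 of 1830438 = 1464350.40, rounded up to 1464351; 1,464,351 required, 1,464,351 in favor — approved.
C: a majority of 117139 is 58570; 58,570 required, 58,593 in favor — approved.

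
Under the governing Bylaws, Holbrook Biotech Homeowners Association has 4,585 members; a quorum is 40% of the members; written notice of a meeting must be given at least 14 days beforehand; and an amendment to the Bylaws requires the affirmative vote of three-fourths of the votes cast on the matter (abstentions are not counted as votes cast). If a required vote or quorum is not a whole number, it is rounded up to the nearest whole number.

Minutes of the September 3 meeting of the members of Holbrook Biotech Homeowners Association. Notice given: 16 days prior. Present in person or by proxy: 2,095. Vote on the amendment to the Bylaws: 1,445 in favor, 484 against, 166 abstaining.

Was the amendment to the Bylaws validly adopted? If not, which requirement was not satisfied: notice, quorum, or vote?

Notice: 16 days given; 14 required. Satisfied.
Quorum: 40% of 4,585 = 1,834; 2,095 present. Satisfied.
Vote: requires three-fourths of the votes cast (2,095 − 166 abstaining = 1,929); 3/4 of 1929 = 1446.75, rounded up to 1447, so 1,447 needed; 1,445 in favor. Not satisfied.

Invalid — vote requirement not satisfied.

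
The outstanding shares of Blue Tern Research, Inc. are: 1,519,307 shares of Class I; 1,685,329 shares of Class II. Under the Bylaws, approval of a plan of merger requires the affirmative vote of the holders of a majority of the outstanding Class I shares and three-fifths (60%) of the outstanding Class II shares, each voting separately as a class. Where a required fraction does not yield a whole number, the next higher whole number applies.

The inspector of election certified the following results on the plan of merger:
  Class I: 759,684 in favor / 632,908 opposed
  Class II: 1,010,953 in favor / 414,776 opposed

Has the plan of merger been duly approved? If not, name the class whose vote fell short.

Class I: a majority of 1519307 is 759654; 759,654 required, 759,684 in favor — approved.
Class II: 3/5 of 1685329 = 1011197.40, rounded up to 1011198; 1,011,198 required, 1,010,953 in favor — not approved.

Not approved — the Class II shares did not give the required vote.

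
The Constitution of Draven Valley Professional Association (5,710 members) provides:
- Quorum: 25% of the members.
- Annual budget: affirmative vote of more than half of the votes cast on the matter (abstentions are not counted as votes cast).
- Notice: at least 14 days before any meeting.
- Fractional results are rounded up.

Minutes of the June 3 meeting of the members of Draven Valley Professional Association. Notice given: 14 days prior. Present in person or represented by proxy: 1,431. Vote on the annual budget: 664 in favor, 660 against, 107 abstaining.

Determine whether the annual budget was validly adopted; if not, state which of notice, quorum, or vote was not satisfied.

Notice: 14 days given; 14 required. Satisfied.
Quorum: 25% of 5,710 = 1,427.50, rounded up to 1,428; 1,431 present. Satisfied.
Vote: requires a majority of the votes cast (1,431 − 107 abstaining = 1,324); a majority of 1324 is 663, so 663 needed; 664 in favor. Satisfied.

Valid — all requirements satisfied.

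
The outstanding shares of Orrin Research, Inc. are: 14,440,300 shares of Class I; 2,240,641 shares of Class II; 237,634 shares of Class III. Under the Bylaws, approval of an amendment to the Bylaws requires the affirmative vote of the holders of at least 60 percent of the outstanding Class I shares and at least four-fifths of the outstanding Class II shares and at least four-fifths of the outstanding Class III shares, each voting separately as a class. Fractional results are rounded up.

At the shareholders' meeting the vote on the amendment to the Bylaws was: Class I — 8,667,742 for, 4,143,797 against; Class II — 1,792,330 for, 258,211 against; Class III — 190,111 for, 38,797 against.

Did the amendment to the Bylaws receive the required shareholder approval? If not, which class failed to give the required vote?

Not approved — the Class II shares did not give the required vote.

Class I: 3/5 of 14440300 = 8664180; 8,664,180 required, 8,667,742 in favor — approved.
Class II: 4/5 of 2240641 = 1792512.80, rounded up to 1792513; 1,792,513 required, 1,792,330 in favor — not approved.
Class III: 4/5 of 237634 = 190107.20, rounded up to 190108; 190,108 required, 190,111 in favor — approved.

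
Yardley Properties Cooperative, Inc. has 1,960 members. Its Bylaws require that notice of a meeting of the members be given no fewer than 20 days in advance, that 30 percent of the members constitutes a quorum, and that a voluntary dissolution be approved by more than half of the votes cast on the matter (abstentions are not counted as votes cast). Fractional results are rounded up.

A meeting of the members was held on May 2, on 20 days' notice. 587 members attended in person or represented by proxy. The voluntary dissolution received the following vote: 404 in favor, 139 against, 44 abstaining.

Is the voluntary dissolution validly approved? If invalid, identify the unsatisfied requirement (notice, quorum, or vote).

Invalid — quorum requirement not satisfied.

Notice: 20 days given; 20 required. Satisfied.
Quorum: 30% of 1,960 = 588; 587 present. Not satisfied.
Vote: requires a majority of the votes cast (587 − 44 abstaining = 543); a majority of 543 is 272, so 272 needed; 404 in favor. Satisfied.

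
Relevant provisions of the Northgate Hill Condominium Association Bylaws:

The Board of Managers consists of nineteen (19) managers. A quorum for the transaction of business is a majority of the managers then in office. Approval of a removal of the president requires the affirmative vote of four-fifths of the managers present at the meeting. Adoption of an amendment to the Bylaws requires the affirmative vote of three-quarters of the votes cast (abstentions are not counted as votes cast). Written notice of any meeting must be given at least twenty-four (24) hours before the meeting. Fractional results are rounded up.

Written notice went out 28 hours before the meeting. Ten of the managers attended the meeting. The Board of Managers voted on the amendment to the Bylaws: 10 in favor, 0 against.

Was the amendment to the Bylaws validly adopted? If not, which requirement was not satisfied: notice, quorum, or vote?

Notice: 28 hours given; 24 required (28 ≥ 24). Satisfied.
Quorum: 10 present; quorum is 10. Satisfied.
Vote: the amendment to the Bylaws requires three-fourths of the votes cast (10). 3/4 of 10 = 7.50, rounded up to 8, so 8 affirmative votes are needed; 10 voted in favor. Satisfied.

Valid — all requirements satisfied.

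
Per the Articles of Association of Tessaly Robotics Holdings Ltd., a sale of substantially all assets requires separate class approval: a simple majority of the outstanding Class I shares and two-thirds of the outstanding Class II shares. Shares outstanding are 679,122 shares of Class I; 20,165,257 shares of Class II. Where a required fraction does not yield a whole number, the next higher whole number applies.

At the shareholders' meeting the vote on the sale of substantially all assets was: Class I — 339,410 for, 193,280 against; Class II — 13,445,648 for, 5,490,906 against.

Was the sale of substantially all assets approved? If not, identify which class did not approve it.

Class I: a majority of 679122 is 339562; 339,562 required, 339,410 in favor — not approved.
Class II: 2/3 of 20165257 = 13443504.67, rounded up to 13443505; 13,443,505 required, 13,445,648 in favor — approved.

Not approved — the Class I shares did not give the required vote.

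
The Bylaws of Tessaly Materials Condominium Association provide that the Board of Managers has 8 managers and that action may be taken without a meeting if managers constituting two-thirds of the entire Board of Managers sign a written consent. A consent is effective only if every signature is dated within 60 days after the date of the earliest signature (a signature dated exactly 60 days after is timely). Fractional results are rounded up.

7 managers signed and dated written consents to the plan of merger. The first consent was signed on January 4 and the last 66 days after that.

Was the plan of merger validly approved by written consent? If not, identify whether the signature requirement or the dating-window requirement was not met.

Signatures required: two-thirds of 8 — 2/3 of 8 = 5.33, rounded up to 6, so 6 needed; 7 signed. Sufficient.
Dating window: the latest signature is 66 days after the earliest; the limit is 60 days. Outside the window.

Not effective — dating-window requirement not satisfied.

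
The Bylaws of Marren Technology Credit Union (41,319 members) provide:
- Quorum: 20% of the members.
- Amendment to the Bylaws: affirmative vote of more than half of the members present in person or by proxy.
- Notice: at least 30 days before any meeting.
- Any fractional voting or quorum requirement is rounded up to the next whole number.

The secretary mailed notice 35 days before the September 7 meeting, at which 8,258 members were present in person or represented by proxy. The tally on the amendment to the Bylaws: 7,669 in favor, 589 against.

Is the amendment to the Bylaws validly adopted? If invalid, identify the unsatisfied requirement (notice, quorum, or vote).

Invalid — quorum requirement not satisfied.

Notice: 35 days given; 30 required. Satisfied.
Quorum: 20% of 41,319 = 8,263.80, rounded up to 8,264; 8,258 present. Not satisfied.
Vote: requires a majority of those present (8,258); a majority of 8258 is 4130, so 4,130 needed; 7,669 in favor. Satisfied.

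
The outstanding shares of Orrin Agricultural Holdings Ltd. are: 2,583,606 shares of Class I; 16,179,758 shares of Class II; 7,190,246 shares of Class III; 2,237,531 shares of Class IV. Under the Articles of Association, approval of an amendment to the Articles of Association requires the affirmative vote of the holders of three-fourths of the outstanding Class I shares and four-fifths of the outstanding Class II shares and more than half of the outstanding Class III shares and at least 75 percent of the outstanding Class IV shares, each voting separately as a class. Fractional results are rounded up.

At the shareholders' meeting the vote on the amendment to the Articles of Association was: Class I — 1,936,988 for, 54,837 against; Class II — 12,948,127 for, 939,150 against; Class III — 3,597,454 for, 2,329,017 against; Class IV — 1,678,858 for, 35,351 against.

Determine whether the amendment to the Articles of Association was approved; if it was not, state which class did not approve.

Class I: 3/4 of 2583606 = 1937704.50, rounded up to 1937705; 1,937,705 required, 1,936,988 in favor — not approved.
Class II: 4/5 of 16179758 = 12943806.40, rounded up to 12943807; 12,943,807 required, 12,948,127 in favor — approved.
Class III: a majority of 7190246 is 3595124; 3,595,124 required, 3,597,454 in favor — approved.
Class IV: 3/4 of 2237531 = 1678148.25, rounded up to 1678149; 1,678,149 required, 1,678,858 in favor — approved.

Not approved — the Class I shares did not give the required vote.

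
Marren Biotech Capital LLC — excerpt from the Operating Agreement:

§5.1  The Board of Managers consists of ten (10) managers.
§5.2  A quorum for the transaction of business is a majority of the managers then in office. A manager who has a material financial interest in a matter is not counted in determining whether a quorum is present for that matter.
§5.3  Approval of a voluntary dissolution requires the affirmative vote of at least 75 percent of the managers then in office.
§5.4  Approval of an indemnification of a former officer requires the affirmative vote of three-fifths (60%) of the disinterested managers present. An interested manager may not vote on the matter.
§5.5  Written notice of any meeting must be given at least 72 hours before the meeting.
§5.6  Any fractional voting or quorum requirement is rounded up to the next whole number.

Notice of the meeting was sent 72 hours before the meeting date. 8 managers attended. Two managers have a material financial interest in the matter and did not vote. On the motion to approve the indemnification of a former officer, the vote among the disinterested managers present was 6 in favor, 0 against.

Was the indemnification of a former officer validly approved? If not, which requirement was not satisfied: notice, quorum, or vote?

Valid — all requirements satisfied.

Notice: 72 hours given; 72 required (72 ≥ 72). Satisfied.
Quorum: 8 present, but the 2 interested managers do not count, leaving 6. Quorum is 6. Satisfied.
Vote: the indemnification of a former officer requires three-fifths of the disinterested managers present (8 − 2 = 6). 3/5 of 6 = 3.60, rounded up to 4, so 4 affirmative votes are needed; 6 voted in favor. Satisfied.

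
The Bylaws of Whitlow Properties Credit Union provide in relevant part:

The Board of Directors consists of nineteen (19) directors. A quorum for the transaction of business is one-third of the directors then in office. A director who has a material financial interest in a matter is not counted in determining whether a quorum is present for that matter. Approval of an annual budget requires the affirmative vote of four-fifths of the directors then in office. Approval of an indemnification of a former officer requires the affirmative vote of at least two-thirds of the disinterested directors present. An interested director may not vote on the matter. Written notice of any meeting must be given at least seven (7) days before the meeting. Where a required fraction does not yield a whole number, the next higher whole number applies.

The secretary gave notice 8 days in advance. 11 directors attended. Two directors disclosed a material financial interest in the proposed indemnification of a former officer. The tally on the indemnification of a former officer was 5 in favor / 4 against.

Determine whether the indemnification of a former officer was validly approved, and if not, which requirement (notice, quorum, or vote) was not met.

Invalid — vote requirement not satisfied.

Notice: 8 days given; 7 required (8 ≥ 7). Satisfied.
Quorum: 11 present, but the 2 interested directors do not count, leaving 9. Quorum is 7. Satisfied.
Vote: the indemnification of a former officer requires two-thirds of the disinterested directors present (11 − 2 = 9). 2/3 of 9 = 6, so 6 affirmative votes are needed; 5 voted in favor. Not satisfied.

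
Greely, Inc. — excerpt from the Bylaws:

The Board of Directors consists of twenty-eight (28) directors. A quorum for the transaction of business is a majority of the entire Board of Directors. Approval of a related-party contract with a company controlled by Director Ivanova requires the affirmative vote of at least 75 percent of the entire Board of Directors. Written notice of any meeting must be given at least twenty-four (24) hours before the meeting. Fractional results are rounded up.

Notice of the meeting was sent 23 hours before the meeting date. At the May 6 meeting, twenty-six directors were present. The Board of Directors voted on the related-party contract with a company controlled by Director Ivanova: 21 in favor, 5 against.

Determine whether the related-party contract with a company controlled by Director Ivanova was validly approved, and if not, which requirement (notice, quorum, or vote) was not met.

Invalid — notice requirement not satisfied.

Notice: 23 hours given; 24 required (23 < 24). Not satisfied.
Quorum: 26 present; quorum is 15. Satisfied.
Vote: the related-party contract with a company controlled by Director Ivanova requires three-fourths of the entire Board of Directors (28). 3/4 of 28 = 21, so 21 affirmative votes are needed; 21 voted in favor. Satisfied.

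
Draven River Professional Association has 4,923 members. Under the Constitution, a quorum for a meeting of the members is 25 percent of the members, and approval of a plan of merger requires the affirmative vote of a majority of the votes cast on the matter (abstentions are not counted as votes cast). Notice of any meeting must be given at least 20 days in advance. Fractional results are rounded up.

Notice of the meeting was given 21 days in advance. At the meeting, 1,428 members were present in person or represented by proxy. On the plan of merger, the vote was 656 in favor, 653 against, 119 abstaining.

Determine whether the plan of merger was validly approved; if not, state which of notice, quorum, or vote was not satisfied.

Notice: 21 days given; 20 required. Satisfied.
Quorum: 25% of 4,923 = 1,230.75, rounded up to 1,231; 1,428 present. Satisfied.
Vote: requires a majority of the votes cast (1,428 − 119 abstaining = 1,309); a majority of 1309 is 655, so 655 needed; 656 in favor. Satisfied.

Valid — all requirements satisfied.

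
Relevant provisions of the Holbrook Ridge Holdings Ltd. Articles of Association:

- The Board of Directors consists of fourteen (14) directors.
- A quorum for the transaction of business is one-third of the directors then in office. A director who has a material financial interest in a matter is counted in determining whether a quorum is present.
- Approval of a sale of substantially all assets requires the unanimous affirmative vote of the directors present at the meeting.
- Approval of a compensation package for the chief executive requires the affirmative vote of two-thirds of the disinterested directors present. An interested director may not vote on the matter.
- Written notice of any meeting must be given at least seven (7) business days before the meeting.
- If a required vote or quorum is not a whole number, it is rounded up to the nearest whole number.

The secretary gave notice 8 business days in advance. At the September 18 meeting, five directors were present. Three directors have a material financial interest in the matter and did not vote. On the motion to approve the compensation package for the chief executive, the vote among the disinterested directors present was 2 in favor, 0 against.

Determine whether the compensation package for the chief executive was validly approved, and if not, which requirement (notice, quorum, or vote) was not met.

Notice: 8 business days given; 7 required (8 ≥ 7). Satisfied.
Quorum: 5 present (interested directors count toward quorum); quorum is 5. Satisfied.
Vote: the compensation package for the chief executive requires two-thirds of the disinterested directors present (5 − 3 = 2). 2/3 of 2 = 1.33, rounded up to 2, so 2 affirmative votes are needed; 2 voted in favor. Satisfied.

Valid — all requirements satisfied.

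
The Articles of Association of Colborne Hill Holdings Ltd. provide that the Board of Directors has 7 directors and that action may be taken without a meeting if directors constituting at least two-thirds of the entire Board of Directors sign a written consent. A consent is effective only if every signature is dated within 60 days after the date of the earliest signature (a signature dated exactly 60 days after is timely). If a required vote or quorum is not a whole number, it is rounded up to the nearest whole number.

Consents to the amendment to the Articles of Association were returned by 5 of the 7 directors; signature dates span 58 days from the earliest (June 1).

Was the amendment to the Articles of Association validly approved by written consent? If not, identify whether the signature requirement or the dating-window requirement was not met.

Effective — both the signature and dating-window requirements are satisfied.

Signatures required: at least two-thirds of 7 — 2/3 of 7 = 4.67, rounded up to 5, so 5 needed; 5 signed. Sufficient.
Dating window: the latest signature is 58 days after the earliest; the limit is 60 days. Within the window.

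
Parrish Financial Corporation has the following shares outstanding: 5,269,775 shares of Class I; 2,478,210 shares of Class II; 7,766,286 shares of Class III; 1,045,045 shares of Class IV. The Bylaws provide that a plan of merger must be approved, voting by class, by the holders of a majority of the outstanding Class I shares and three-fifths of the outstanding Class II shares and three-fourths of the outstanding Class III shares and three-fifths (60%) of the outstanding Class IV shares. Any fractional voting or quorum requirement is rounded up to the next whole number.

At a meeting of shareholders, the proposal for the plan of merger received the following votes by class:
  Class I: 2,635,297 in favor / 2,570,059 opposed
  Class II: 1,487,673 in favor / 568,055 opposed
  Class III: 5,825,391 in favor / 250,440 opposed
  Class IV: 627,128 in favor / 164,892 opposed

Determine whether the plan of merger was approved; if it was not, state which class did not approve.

Approved — every class gave the required vote.

Class I: a majority of 5269775 is 2634888; 2,634,888 required, 2,635,297 in favor — approved.
Class II: 3/5 of 2478210 = 1486926; 1,486,926 required, 1,487,673 in favor — approved.
Class III: 3/4 of 7766286 = 5824714.50, rounded up to 5824715; 5,824,715 required, 5,825,391 in favor — approved.
Class IV: 3/5 of 1045045 = 627027; 627,027 required, 627,128 in favor — approved.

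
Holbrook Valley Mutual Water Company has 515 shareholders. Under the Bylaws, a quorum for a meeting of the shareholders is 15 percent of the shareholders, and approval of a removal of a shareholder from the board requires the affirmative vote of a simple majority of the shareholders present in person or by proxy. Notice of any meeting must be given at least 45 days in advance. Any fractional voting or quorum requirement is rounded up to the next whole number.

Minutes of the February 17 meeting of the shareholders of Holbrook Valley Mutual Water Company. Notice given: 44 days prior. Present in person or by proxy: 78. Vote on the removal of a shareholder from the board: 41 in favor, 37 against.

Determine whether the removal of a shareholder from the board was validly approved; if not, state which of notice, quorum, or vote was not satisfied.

Invalid — notice requirement not satisfied.

Notice: 44 days given; 45 required. Not satisfied.
Quorum: 15% of 515 = 77.25, rounded up to 78; 78 present. Satisfied.
Vote: requires a majority of those present (78); a majority of 78 is 40, so 40 needed; 41 in favor. Satisfied.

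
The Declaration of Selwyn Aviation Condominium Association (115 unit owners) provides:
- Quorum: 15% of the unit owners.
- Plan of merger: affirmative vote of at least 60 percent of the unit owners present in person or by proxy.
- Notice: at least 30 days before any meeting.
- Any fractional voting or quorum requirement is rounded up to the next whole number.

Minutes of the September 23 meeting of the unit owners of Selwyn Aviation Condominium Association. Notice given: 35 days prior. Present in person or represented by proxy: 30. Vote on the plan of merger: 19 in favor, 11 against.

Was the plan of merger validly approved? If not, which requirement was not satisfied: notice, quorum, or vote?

Notice: 35 days given; 30 required. Satisfied.
Quorum: 15% of 115 = 17.25, rounded up to 18; 30 present. Satisfied.
Vote: requires three-fifths of those present (30); 3/5 of 30 = 18, so 18 needed; 19 in favor. Satisfied.

Valid — all requirements satisfied.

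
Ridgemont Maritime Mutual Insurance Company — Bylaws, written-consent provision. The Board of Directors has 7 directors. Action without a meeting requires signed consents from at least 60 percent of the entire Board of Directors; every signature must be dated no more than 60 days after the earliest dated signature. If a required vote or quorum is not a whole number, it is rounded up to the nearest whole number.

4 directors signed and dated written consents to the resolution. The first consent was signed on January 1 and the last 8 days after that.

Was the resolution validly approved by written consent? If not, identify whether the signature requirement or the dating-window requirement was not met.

Not effective — insufficient signatures.

Signatures required: at least 60 percent of 7 — 3/5 of 7 = 4.20, rounded up to 5, so 5 needed; 4 signed. Insufficient.
Dating window: the latest signature is 8 days after the earliest; the limit is 60 days. Within the window.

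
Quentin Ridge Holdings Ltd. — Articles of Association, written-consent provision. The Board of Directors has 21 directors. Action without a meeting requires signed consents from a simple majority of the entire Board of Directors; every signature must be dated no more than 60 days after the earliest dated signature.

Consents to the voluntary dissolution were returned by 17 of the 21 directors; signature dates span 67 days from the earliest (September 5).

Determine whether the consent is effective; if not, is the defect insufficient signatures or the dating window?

Signatures required: a simple majority of 21 — a majority of 21 is 11, so 11 needed; 17 signed. Sufficient.
Dating window: the latest signature is 67 days after the earliest; the limit is 60 days. Outside the window.

Not effective — dating-window requirement not satisfied.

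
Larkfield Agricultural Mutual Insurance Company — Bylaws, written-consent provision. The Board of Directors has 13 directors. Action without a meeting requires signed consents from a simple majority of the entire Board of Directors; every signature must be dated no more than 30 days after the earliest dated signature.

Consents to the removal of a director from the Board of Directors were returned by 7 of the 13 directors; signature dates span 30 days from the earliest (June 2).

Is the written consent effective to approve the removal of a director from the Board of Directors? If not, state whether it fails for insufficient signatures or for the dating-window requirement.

Effective — both the signature and dating-window requirements are satisfied.

Signatures required: a simple majority of 13 — a majority of 13 is 7, so 7 needed; 7 signed. Sufficient.
Dating window: the latest signature is 30 days after the earliest; the limit is 30 days. Within the window.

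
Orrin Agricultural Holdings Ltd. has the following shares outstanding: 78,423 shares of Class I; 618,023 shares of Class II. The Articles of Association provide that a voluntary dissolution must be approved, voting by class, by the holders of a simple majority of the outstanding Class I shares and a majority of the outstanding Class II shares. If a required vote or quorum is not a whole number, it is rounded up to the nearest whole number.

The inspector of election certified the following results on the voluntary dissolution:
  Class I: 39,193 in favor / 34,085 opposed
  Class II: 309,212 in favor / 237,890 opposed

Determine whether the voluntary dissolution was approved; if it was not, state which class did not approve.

Class I: a majority of 78423 is 39212; 39,212 required, 39,193 in favor — not approved.
Class II: a majority of 618023 is 309012; 309,012 required, 309,212 in favor — approved.

Not approved — the Class I shares did not give the required vote.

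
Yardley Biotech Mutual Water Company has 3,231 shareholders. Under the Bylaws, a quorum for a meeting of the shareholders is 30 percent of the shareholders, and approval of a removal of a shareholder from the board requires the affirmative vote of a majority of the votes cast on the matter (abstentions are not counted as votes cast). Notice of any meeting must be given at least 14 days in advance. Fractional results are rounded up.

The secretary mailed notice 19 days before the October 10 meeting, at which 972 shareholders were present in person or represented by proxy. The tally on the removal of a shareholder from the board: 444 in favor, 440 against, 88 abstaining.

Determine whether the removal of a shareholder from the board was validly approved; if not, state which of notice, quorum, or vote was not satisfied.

Valid — all requirements satisfied.

Notice: 19 days given; 14 required. Satisfied.
Quorum: 30% of 3,231 = 969.30, rounded up to 970; 972 present. Satisfied.
Vote: requires a majority of the votes cast (972 − 88 abstaining = 884); a majority of 884 is 443, so 443 needed; 444 in favor. Satisfied.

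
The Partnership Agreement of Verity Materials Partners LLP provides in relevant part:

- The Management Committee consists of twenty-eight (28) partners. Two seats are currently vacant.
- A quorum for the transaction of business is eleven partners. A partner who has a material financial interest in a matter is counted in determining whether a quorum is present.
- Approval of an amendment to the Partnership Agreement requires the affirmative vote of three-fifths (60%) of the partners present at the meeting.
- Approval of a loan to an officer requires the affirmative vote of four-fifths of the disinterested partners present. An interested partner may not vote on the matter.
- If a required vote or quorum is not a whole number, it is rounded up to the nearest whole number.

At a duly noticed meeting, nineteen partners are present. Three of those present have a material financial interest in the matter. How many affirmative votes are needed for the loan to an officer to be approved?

The loan to an officer requires four-fifths of the disinterested partners present (19 − 3 = 16).
4/5 of 16 = 12.80, rounded up to 13.

13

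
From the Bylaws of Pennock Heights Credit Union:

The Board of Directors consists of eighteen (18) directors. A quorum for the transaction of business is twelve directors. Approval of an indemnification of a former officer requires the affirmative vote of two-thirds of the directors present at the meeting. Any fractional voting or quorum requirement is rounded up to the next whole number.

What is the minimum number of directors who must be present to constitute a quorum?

The quorum is fixed at 12.

12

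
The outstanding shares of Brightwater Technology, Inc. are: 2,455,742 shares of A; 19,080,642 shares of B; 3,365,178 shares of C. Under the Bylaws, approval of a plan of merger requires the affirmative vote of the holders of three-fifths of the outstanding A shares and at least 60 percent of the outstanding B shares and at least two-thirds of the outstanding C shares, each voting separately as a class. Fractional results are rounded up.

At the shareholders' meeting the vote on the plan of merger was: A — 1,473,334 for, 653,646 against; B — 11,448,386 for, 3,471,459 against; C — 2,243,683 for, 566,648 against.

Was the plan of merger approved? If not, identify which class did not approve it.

Not approved — the A shares did not give the required vote.

A: 3/5 of 2455742 = 1473445.20, rounded up to 1473446; 1,473,446 required, 1,473,334 in favor — not approved.
B: 3/5 of 19080642 = 11448385.20, rounded up to 11448386; 11,448,386 required, 11,448,386 in favor — approved.
C: 2/3 of 3365178 = 2243452; 2,243,452 required, 2,243,683 in favor — approved.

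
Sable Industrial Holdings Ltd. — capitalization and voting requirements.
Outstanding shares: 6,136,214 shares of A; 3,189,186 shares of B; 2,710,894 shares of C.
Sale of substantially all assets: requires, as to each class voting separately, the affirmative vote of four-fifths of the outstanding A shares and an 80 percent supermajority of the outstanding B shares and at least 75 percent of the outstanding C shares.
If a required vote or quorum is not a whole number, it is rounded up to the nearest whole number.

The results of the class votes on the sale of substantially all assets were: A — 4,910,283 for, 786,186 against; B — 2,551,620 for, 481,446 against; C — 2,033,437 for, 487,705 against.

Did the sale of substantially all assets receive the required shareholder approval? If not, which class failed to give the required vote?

A: 4/5 of 6136214 = 4908971.20, rounded up to 4908972; 4,908,972 required, 4,910,283 in favor — approved.
B: 4/5 of 3189186 = 2551348.80, rounded up to 2551349; 2,551,349 required, 2,551,620 in favor — approved.
C: 3/4 of 2710894 = 2033170.50, rounded up to 2033171; 2,033,171 required, 2,033,437 in favor — approved.

Approved — every class gave the required vote.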